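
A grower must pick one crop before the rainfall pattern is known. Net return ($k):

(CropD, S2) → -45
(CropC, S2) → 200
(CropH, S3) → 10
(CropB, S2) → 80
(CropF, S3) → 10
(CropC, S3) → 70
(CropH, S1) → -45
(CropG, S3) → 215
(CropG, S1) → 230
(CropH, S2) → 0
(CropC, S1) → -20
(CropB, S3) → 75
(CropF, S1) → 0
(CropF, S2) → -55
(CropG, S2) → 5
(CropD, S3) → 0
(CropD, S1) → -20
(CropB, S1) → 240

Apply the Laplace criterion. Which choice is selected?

CropG

Row averages: CropB=395/3, CropG=150, CropD=-65/3, CropC=250/3, CropF=-15, CropH=-35/3
Highest average = 150 → CropG.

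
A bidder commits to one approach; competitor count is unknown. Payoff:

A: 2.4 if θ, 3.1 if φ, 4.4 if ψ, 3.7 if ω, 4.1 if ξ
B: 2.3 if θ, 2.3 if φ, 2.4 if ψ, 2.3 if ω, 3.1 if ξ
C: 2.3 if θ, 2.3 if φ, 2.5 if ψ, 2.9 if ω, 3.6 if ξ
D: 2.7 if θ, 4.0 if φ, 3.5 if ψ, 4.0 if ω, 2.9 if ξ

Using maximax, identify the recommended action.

A

Row maxima: A=4.4, B=3.1, C=3.6, D=4.0
Best best-case = 4.4 → A.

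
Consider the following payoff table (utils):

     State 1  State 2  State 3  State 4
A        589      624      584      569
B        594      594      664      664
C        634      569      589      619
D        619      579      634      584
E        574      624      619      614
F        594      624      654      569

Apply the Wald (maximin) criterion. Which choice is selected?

B

Row minima: A=569, B=594, C=569, D=579, E=574, F=569
Best worst-case = 594 → B.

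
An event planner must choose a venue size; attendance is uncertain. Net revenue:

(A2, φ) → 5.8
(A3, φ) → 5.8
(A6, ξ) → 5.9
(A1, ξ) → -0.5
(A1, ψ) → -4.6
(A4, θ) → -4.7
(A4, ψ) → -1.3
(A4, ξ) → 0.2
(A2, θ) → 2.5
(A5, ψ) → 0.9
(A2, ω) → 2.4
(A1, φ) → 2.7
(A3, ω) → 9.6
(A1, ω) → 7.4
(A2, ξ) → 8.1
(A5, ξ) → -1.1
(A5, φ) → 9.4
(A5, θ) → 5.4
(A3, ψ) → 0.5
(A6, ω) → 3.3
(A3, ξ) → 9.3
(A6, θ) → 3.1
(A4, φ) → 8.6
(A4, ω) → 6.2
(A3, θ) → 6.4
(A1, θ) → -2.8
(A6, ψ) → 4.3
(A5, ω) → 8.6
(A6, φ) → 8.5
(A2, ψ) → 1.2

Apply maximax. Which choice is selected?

Row maxima: A1=7.4, A2=8.1, A3=9.6, A4=8.6, A5=9.4, A6=8.5
Best best-case = 9.6 → A3.

A3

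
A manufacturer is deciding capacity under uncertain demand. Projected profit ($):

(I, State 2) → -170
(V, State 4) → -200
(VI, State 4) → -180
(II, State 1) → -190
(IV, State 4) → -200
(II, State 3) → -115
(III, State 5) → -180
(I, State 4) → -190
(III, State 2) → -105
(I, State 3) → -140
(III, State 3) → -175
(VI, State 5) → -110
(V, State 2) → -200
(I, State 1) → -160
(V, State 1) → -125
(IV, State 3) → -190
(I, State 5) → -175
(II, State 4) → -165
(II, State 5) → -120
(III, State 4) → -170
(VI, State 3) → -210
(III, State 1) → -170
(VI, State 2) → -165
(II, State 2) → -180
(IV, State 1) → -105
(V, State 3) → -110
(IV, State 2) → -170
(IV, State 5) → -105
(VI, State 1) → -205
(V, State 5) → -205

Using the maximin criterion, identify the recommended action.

Row minima: I=-190, II=-190, III=-180, IV=-200, V=-205, VI=-210
Best worst-case = -180 → III.

III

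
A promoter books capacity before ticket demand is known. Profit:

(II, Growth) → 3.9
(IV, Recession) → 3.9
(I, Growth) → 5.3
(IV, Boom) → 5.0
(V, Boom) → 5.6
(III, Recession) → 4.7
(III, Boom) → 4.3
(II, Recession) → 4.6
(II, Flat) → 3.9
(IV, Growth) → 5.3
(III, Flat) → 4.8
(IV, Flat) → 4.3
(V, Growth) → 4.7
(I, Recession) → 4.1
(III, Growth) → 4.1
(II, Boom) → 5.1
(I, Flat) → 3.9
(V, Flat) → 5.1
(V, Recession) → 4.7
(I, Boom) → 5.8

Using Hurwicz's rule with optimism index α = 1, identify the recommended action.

I

I: 1·5.8 + 0·3.9 = 5.8
II: 1·5.1 + 0·3.9 = 5.1
III: 1·4.8 + 0·4.1 = 4.8
IV: 1·5.3 + 0·3.9 = 5.3
V: 1·5.6 + 0·4.7 = 5.6
Highest Hurwicz score = 5.8 → I.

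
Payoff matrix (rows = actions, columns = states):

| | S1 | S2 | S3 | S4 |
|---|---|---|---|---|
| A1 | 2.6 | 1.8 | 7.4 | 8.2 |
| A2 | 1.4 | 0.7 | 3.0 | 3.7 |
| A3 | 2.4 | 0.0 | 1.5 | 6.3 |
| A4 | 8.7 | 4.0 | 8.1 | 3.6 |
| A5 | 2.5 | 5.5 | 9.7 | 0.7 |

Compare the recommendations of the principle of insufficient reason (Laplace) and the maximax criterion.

laplace → A4; maximax → A5 (disagree)

Row averages: A1=5, A2=2.2, A3=2.55, A4=6.1, A5=4.6
Highest average = 6.1 → A4.
Row maxima: A1=8.2, A2=3.7, A3=6.3, A4=8.7, A5=9.7
Best best-case = 9.7 → A5.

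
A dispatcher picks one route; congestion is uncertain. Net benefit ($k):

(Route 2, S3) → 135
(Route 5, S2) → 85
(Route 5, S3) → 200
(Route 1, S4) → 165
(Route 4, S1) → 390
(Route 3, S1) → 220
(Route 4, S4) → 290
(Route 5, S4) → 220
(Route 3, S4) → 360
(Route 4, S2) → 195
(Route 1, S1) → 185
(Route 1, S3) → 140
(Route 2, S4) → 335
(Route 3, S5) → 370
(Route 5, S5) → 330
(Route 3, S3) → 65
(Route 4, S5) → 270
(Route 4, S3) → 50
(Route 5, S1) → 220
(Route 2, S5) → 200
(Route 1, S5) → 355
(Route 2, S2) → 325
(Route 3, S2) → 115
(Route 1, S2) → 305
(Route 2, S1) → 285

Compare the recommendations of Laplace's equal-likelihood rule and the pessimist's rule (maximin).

Row averages: Route 1=230, Route 2=256, Route 3=226, Route 4=239, Route 5=211
Highest average = 256 → Route 2.
Row minima: Route 1=140, Route 2=135, Route 3=65, Route 4=50, Route 5=85
Best worst-case = 140 → Route 1.

laplace → Route 2; maximin → Route 1 (disagree)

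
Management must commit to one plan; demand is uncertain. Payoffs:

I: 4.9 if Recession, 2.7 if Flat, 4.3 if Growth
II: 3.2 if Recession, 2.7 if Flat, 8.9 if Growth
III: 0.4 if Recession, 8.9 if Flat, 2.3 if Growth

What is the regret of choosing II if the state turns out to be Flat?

Best payoff under Flat is 8.9.
Regret = 8.9 − 2.7 = 6.2.

6.2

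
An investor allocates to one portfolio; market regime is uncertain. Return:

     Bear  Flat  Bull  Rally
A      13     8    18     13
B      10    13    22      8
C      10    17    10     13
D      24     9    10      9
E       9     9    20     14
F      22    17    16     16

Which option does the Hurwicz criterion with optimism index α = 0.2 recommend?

F

A: 0.2·18 + 0.8·8 = 10
B: 0.2·22 + 0.8·8 = 10.8
C: 0.2·17 + 0.8·10 = 11.4
D: 0.2·24 + 0.8·9 = 12
E: 0.2·20 + 0.8·9 = 11.2
F: 0.2·22 + 0.8·16 = 17.2
Highest Hurwicz score = 17.2 → F.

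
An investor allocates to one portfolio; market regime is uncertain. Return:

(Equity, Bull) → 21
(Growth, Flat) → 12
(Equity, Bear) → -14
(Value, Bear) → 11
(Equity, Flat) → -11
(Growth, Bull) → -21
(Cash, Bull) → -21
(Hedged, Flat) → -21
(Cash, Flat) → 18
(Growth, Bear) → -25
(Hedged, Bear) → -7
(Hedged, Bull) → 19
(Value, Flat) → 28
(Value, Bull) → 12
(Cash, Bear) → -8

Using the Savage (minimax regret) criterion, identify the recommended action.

Value

Column bests: Bear=11, Flat=28, Bull=21.
Hedged regrets: 18, 49, 2 → max 49
Equity regrets: 25, 39, 0 → max 39
Value regrets: 0, 0, 9 → max 9
Growth regrets: 36, 16, 42 → max 42
Cash regrets: 19, 10, 42 → max 42
Smallest max regret = 9 → Value.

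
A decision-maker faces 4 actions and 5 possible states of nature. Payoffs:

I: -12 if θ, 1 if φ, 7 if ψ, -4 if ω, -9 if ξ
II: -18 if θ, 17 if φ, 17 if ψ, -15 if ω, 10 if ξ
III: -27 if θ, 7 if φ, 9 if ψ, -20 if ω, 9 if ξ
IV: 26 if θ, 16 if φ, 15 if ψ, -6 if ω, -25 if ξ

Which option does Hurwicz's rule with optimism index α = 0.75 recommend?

IV

I: 0.75·7 + 0.25·(-12) = 2.25
II: 0.75·17 + 0.25·(-18) = 8.25
III: 0.75·9 + 0.25·(-27) = 0
IV: 0.75·26 + 0.25·(-25) = 13.25
Highest Hurwicz score = 13.25 → IV.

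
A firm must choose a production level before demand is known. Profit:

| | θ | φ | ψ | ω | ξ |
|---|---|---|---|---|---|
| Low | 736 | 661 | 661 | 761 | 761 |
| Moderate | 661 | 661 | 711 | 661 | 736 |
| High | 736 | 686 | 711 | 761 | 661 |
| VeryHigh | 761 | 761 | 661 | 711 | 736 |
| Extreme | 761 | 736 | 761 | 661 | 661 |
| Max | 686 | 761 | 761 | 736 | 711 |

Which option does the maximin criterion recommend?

Max

Row minima: Low=661, Moderate=661, High=661, VeryHigh=661, Extreme=661, Max=686
Best worst-case = 686 → Max.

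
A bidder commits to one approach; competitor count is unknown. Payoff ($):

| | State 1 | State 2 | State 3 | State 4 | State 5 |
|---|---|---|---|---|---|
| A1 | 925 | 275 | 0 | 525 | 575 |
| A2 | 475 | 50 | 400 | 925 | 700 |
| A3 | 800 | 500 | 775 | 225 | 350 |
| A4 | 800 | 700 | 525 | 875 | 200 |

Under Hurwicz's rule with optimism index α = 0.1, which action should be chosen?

A1: 0.1·925 + 0.9·0 = 92.5
A2: 0.1·925 + 0.9·50 = 137.5
A3: 0.1·800 + 0.9·225 = 282.5
A4: 0.1·875 + 0.9·200 = 267.5
Highest Hurwicz score = 282.5 → A3.

A3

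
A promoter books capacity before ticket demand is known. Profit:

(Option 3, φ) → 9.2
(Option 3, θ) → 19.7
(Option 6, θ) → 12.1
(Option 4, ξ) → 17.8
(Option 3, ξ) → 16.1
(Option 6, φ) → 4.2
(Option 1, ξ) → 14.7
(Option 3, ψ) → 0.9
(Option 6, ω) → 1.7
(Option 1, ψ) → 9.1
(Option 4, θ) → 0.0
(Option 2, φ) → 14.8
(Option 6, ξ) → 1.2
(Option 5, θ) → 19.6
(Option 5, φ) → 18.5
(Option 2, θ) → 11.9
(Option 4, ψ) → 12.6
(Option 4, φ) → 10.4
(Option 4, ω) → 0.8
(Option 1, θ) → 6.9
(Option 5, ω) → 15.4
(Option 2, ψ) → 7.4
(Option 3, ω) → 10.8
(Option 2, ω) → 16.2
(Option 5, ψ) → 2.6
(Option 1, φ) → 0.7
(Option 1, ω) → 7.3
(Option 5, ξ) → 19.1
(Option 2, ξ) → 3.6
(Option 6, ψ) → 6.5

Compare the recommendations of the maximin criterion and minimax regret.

maximin → Option 2; minimax regret → Option 5 (disagree)

Row minima: Option 1=0.7, Option 2=3.6, Option 3=0.9, Option 4=0.0, Option 5=2.6, Option 6=1.2
Best worst-case = 3.6 → Option 2.
Column bests: θ=19.7, φ=18.5, ψ=12.6, ω=16.2, ξ=19.1.
Option 1 regrets: 12.8, 17.8, 3.5, 8.9, 4.4 → max 17.8
Option 2 regrets: 7.8, 3.7, 5.2, 0.0, 15.5 → max 15.5
Option 3 regrets: 0.0, 9.3, 11.7, 5.4, 3.0 → max 11.7
Option 4 regrets: 19.7, 8.1, 0.0, 15.4, 1.3 → max 19.7
Option 5 regrets: 0.1, 0.0, 10.0, 0.8, 0.0 → max 10.0
Option 6 regrets: 7.6, 14.3, 6.1, 14.5, 17.9 → max 17.9
Smallest max regret = 10.0 → Option 5.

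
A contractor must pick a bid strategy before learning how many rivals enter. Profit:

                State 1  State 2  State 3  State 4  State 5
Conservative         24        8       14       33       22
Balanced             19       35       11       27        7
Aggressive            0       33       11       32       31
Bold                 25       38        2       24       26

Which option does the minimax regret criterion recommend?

Column bests: State 1=25, State 2=38, State 3=14, State 4=33, State 5=31.
Conservative regrets: 1, 30, 0, 0, 9 → max 30
Balanced regrets: 6, 3, 3, 6, 24 → max 24
Aggressive regrets: 25, 5, 3, 1, 0 → max 25
Bold regrets: 0, 0, 12, 9, 5 → max 12
Smallest max regret = 12 → Bold.

Bold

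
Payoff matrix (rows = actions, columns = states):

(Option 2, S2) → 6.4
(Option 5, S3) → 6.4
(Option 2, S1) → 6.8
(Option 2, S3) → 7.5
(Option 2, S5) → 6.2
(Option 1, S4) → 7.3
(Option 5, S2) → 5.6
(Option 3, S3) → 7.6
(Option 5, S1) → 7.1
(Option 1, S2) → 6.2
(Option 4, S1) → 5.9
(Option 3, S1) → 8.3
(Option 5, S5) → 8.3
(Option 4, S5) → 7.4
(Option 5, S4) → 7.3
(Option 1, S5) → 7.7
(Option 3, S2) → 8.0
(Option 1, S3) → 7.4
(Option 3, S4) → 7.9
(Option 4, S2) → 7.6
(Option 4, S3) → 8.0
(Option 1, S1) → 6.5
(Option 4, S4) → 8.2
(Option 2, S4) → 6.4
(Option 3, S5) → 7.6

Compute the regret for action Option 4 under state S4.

Best payoff under S4 is 8.2.
Regret = 8.2 − 8.2 = 0.0.

0.0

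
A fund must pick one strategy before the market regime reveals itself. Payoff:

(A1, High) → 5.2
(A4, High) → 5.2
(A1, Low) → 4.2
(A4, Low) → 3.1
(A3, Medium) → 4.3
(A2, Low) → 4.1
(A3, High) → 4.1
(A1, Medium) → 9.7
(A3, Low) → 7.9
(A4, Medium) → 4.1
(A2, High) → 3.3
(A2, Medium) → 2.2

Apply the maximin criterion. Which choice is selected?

Row minima: A1=4.2, A2=2.2, A3=4.1, A4=3.1
Best worst-case = 4.2 → A1.

A1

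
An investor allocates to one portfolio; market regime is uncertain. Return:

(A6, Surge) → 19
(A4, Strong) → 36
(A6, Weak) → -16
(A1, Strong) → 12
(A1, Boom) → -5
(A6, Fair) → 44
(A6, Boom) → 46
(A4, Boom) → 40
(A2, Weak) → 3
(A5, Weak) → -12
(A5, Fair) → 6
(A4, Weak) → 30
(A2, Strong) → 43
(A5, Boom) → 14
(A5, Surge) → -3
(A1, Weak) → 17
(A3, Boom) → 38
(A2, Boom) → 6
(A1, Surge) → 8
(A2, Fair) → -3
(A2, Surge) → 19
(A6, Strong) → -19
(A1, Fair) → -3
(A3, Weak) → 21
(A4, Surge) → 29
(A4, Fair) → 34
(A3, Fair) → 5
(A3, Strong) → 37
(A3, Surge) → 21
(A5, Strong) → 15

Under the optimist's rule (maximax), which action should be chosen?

A6

Row maxima: A1=17, A2=43, A3=38, A4=40, A5=15, A6=46
Best best-case = 46 → A6.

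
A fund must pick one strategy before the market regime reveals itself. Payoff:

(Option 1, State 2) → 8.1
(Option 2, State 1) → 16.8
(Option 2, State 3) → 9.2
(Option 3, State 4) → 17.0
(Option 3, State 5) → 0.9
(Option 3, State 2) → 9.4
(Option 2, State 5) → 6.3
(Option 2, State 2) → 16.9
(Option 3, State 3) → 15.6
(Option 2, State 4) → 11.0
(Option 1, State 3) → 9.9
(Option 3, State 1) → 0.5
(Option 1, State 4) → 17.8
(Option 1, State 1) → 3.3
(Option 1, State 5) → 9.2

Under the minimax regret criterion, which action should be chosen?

Option 2

Column bests: State 1=16.8, State 2=16.9, State 3=15.6, State 4=17.8, State 5=9.2.
Option 1 regrets: 13.5, 8.8, 5.7, 0.0, 0.0 → max 13.5
Option 2 regrets: 0.0, 0.0, 6.4, 6.8, 2.9 → max 6.8
Option 3 regrets: 16.3, 7.5, 0.0, 0.8, 8.3 → max 16.3
Smallest max regret = 6.8 → Option 2.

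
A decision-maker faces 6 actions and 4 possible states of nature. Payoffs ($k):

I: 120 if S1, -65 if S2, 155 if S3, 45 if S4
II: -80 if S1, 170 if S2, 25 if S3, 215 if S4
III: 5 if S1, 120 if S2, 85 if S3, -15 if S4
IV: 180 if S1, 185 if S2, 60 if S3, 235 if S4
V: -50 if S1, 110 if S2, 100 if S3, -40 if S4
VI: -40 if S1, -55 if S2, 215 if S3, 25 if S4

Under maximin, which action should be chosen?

Row minima: I=-65, II=-80, III=-15, IV=60, V=-50, VI=-55
Best worst-case = 60 → IV.

IV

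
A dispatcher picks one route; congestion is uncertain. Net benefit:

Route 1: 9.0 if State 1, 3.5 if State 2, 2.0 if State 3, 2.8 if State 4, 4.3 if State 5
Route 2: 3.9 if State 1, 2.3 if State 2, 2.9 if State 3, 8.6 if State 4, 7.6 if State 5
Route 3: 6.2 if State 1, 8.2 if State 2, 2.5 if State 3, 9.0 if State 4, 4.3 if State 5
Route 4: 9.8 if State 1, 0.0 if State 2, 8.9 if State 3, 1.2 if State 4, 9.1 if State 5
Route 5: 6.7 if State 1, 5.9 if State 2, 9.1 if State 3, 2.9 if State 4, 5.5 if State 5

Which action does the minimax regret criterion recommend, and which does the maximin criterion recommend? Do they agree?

Column bests: State 1=9.8, State 2=8.2, State 3=9.1, State 4=9.0, State 5=9.1.
Route 1 regrets: 0.8, 4.7, 7.1, 6.2, 4.8 → max 7.1
Route 2 regrets: 5.9, 5.9, 6.2, 0.4, 1.5 → max 6.2
Route 3 regrets: 3.6, 0.0, 6.6, 0.0, 4.8 → max 6.6
Route 4 regrets: 0.0, 8.2, 0.2, 7.8, 0.0 → max 8.2
Route 5 regrets: 3.1, 2.3, 0.0, 6.1, 3.6 → max 6.1
Smallest max regret = 6.1 → Route 5.
Row minima: Route 1=2.0, Route 2=2.3, Route 3=2.5, Route 4=0.0, Route 5=2.9
Best worst-case = 2.9 → Route 5.

minimax regret → Route 5; maximin → Route 5 (agree)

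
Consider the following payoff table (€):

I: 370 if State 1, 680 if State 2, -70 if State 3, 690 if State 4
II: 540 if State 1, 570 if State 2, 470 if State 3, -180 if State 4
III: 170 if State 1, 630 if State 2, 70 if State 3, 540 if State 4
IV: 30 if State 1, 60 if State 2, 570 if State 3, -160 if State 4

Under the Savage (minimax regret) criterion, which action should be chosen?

III

Column bests: State 1=540, State 2=680, State 3=570, State 4=690.
I regrets: 170, 0, 640, 0 → max 640
II regrets: 0, 110, 100, 870 → max 870
III regrets: 370, 50, 500, 150 → max 500
IV regrets: 510, 620, 0, 850 → max 850
Smallest max regret = 500 → III.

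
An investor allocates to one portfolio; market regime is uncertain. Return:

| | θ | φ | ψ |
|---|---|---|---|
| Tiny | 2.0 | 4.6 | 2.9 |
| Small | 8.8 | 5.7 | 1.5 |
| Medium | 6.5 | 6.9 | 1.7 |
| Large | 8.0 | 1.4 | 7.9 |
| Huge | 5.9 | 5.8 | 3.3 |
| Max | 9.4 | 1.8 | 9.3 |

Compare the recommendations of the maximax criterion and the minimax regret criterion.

Row maxima: Tiny=4.6, Small=8.8, Medium=6.9, Large=8.0, Huge=5.9, Max=9.4
Best best-case = 9.4 → Max.
Column bests: θ=9.4, φ=6.9, ψ=9.3.
Tiny regrets: 7.4, 2.3, 6.4 → max 7.4
Small regrets: 0.6, 1.2, 7.8 → max 7.8
Medium regrets: 2.9, 0.0, 7.6 → max 7.6
Large regrets: 1.4, 5.5, 1.4 → max 5.5
Huge regrets: 3.5, 1.1, 6.0 → max 6.0
Max regrets: 0.0, 5.1, 0.0 → max 5.1
Smallest max regret = 5.1 → Max.

maximax → Max; minimax regret → Max (agree)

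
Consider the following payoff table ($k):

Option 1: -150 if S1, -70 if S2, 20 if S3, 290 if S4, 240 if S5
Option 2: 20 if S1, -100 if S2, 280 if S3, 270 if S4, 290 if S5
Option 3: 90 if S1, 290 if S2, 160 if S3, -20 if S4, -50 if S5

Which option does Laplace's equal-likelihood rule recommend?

Row averages: Option 1=66, Option 2=152, Option 3=94
Highest average = 152 → Option 2.

Option 2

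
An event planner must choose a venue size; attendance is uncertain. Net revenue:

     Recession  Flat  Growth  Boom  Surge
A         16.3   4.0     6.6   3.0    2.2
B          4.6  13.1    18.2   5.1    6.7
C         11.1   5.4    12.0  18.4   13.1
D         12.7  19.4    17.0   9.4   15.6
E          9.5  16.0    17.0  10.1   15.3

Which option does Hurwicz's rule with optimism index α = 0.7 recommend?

A: 0.7·16.3 + 0.3·2.2 = 12.07
B: 0.7·18.2 + 0.3·4.6 = 14.12
C: 0.7·18.4 + 0.3·5.4 = 14.5
D: 0.7·19.4 + 0.3·9.4 = 16.4
E: 0.7·17.0 + 0.3·9.5 = 14.75
Highest Hurwicz score = 16.4 → D.

D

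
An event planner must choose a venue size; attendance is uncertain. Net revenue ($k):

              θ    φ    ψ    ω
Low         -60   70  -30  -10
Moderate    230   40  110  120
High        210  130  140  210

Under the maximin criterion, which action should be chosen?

Row minima: Low=-60, Moderate=40, High=130
Best worst-case = 130 → High.

High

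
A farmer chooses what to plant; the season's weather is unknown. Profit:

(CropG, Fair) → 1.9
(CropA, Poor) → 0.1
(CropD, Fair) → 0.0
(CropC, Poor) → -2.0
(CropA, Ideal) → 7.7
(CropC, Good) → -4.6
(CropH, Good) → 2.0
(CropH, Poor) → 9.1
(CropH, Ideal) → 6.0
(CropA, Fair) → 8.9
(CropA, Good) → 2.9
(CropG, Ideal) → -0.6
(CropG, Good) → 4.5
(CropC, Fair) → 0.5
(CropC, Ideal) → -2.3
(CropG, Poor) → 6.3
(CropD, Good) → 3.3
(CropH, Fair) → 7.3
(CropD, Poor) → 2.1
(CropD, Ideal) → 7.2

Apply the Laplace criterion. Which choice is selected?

CropH

Row averages: CropC=-2.1, CropD=3.15, CropH=6.1, CropG=3.025, CropA=4.9
Highest average = 6.1 → CropH.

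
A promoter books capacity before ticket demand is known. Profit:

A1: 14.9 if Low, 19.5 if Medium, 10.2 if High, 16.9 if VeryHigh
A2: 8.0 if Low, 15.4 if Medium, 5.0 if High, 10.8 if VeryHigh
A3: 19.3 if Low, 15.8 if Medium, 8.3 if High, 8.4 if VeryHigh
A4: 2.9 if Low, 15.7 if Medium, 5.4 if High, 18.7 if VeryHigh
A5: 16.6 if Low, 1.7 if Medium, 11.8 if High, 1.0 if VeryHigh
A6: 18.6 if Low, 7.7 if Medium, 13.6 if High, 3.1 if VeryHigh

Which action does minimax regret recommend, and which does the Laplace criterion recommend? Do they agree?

Column bests: Low=19.3, Medium=19.5, High=13.6, VeryHigh=18.7.
A1 regrets: 4.4, 0.0, 3.4, 1.8 → max 4.4
A2 regrets: 11.3, 4.1, 8.6, 7.9 → max 11.3
A3 regrets: 0.0, 3.7, 5.3, 10.3 → max 10.3
A4 regrets: 16.4, 3.8, 8.2, 0.0 → max 16.4
A5 regrets: 2.7, 17.8, 1.8, 17.7 → max 17.8
A6 regrets: 0.7, 11.8, 0.0, 15.6 → max 15.6
Smallest max regret = 4.4 → A1.
Row averages: A1=15.375, A2=9.8, A3=12.95, A4=10.675, A5=7.775, A6=10.75
Highest average = 15.375 → A1.

minimax regret → A1; laplace → A1 (agree)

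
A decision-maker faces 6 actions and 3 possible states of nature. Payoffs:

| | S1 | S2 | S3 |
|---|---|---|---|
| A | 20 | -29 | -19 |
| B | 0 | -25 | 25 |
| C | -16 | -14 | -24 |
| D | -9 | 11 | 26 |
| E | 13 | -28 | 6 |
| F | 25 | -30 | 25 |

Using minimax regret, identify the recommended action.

Column bests: S1=25, S2=11, S3=26.
A regrets: 5, 40, 45 → max 45
B regrets: 25, 36, 1 → max 36
C regrets: 41, 25, 50 → max 50
D regrets: 34, 0, 0 → max 34
E regrets: 12, 39, 20 → max 39
F regrets: 0, 41, 1 → max 41
Smallest max regret = 34 → D.

D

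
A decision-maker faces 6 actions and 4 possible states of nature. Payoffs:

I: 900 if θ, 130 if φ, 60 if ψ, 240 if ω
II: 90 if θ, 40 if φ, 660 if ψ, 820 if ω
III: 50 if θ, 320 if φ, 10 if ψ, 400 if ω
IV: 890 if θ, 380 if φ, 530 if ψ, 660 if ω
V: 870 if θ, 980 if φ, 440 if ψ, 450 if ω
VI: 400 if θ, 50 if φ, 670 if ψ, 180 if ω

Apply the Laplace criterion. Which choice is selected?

Row averages: I=332.5, II=402.5, III=195, IV=615, V=685, VI=325
Highest average = 685 → V.

V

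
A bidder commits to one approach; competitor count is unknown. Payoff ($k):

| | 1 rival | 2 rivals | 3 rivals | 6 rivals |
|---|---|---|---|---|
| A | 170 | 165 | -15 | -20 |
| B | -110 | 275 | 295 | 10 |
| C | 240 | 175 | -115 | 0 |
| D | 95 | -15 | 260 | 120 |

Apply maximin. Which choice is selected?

Row minima: A=-20, B=-110, C=-115, D=-15
Best worst-case = -15 → D.

D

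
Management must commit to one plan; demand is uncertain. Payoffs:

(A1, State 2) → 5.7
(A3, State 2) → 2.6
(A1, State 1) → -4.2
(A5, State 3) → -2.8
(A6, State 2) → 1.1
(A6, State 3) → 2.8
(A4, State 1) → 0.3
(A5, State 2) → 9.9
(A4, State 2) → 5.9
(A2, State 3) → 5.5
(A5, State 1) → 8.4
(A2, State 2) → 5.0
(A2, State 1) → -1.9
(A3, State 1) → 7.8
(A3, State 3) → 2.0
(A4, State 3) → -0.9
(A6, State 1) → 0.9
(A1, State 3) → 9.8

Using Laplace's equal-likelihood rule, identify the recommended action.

A5

Row averages: A1=113/30, A2=43/15, A3=62/15, A4=53/30, A5=31/6, A6=1.6
Highest average = 31/6 → A5.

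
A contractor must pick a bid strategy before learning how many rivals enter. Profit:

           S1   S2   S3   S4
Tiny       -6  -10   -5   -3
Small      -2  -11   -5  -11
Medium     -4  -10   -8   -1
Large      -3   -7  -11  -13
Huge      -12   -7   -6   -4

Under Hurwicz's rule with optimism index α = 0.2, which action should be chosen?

Medium

Tiny: 0.2·(-3) + 0.8·(-10) = -8.6
Small: 0.2·(-2) + 0.8·(-11) = -9.2
Medium: 0.2·(-1) + 0.8·(-10) = -8.2
Large: 0.2·(-3) + 0.8·(-13) = -11
Huge: 0.2·(-4) + 0.8·(-12) = -10.4
Highest Hurwicz score = -8.2 → Medium.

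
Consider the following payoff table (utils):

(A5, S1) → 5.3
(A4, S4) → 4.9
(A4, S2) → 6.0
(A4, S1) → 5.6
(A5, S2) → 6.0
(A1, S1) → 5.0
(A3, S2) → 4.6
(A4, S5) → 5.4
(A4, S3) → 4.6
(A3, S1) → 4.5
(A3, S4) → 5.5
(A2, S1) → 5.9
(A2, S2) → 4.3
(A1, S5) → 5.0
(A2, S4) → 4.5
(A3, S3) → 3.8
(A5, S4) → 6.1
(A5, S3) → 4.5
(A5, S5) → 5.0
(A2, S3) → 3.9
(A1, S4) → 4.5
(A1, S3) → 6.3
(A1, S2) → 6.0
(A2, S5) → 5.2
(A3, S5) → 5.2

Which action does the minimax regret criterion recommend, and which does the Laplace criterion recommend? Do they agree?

Column bests: S1=5.9, S2=6.0, S3=6.3, S4=6.1, S5=5.4.
A1 regrets: 0.9, 0.0, 0.0, 1.6, 0.4 → max 1.6
A2 regrets: 0.0, 1.7, 2.4, 1.6, 0.2 → max 2.4
A3 regrets: 1.4, 1.4, 2.5, 0.6, 0.2 → max 2.5
A4 regrets: 0.3, 0.0, 1.7, 1.2, 0.0 → max 1.7
A5 regrets: 0.6, 0.0, 1.8, 0.0, 0.4 → max 1.8
Smallest max regret = 1.6 → A1.
Row averages: A1=5.36, A2=4.76, A3=4.72, A4=5.3, A5=5.38
Highest average = 5.38 → A5.

minimax regret → A1; laplace → A5 (disagree)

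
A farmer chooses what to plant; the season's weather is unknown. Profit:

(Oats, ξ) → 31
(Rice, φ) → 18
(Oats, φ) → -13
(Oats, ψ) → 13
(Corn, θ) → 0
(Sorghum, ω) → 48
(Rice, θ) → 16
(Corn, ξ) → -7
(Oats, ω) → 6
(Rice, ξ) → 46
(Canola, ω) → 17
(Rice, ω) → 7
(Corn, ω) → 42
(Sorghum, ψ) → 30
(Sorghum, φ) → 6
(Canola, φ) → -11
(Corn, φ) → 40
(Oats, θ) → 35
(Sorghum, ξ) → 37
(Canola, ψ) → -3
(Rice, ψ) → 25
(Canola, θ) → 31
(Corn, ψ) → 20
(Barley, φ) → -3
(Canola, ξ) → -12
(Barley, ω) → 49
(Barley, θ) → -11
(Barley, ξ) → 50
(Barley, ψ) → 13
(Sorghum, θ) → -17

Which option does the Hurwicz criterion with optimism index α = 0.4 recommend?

Rice

Canola: 0.4·31 + 0.6·(-12) = 5.2
Oats: 0.4·35 + 0.6·(-13) = 6.2
Sorghum: 0.4·48 + 0.6·(-17) = 9
Rice: 0.4·46 + 0.6·7 = 22.6
Barley: 0.4·50 + 0.6·(-11) = 13.4
Corn: 0.4·42 + 0.6·(-7) = 12.6
Highest Hurwicz score = 22.6 → Rice.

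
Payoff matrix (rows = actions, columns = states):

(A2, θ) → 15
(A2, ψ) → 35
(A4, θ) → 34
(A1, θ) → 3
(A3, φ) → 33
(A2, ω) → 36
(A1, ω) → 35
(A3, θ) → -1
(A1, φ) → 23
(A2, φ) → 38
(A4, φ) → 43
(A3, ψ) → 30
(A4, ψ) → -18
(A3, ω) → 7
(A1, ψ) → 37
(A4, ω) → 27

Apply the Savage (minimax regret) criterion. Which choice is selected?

A2

Column bests: θ=34, φ=43, ψ=37, ω=36.
A1 regrets: 31, 20, 0, 1 → max 31
A2 regrets: 19, 5, 2, 0 → max 19
A3 regrets: 35, 10, 7, 29 → max 35
A4 regrets: 0, 0, 55, 9 → max 55
Smallest max regret = 19 → A2.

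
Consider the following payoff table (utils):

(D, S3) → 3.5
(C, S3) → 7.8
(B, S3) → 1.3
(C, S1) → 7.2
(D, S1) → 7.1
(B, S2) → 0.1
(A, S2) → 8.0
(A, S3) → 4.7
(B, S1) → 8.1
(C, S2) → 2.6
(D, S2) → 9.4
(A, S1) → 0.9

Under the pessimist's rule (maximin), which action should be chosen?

D

Row minima: A=0.9, B=0.1, C=2.6, D=3.5
Best worst-case = 3.5 → D.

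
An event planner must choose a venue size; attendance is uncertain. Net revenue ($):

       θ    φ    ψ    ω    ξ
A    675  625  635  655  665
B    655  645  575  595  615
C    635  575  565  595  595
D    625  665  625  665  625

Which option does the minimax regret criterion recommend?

Column bests: θ=675, φ=665, ψ=635, ω=665, ξ=665.
A regrets: 0, 40, 0, 10, 0 → max 40
B regrets: 20, 20, 60, 70, 50 → max 70
C regrets: 40, 90, 70, 70, 70 → max 90
D regrets: 50, 0, 10, 0, 40 → max 50
Smallest max regret = 40 → A.

A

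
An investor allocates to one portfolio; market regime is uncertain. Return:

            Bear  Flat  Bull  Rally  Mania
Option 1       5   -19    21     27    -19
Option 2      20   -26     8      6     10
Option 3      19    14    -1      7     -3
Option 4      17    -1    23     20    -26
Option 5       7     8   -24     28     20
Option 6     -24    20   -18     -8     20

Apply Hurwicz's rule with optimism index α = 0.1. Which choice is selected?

Option 1: 0.1·27 + 0.9·(-19) = -14.4
Option 2: 0.1·20 + 0.9·(-26) = -21.4
Option 3: 0.1·19 + 0.9·(-3) = -0.8
Option 4: 0.1·23 + 0.9·(-26) = -21.1
Option 5: 0.1·28 + 0.9·(-24) = -18.8
Option 6: 0.1·20 + 0.9·(-24) = -19.6
Highest Hurwicz score = -0.8 → Option 3.

Option 3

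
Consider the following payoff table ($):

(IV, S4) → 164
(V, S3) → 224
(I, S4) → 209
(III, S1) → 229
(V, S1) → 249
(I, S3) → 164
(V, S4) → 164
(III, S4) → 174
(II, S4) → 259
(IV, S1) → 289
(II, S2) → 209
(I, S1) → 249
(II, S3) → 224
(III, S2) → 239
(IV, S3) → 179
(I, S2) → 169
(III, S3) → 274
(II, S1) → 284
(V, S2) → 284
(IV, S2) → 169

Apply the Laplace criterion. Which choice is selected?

Row averages: I=197.75, II=244, III=229, IV=200.25, V=230.25
Highest average = 244 → II.

II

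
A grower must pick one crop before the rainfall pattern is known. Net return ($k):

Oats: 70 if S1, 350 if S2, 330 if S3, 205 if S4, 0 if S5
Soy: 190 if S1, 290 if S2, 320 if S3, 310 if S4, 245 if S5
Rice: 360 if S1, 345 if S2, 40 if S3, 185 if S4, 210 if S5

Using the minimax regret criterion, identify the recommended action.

Soy

Column bests: S1=360, S2=350, S3=330, S4=310, S5=245.
Oats regrets: 290, 0, 0, 105, 245 → max 290
Soy regrets: 170, 60, 10, 0, 0 → max 170
Rice regrets: 0, 5, 290, 125, 35 → max 290
Smallest max regret = 170 → Soy.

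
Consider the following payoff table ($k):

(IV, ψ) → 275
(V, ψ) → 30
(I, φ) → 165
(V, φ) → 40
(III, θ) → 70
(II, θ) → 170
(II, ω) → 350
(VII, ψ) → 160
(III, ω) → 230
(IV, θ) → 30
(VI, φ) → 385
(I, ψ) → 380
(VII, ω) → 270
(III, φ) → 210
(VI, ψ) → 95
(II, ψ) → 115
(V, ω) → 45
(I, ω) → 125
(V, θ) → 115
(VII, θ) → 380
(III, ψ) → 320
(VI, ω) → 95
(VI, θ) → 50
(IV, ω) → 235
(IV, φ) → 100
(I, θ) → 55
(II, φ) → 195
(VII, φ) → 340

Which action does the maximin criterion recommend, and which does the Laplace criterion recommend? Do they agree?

maximin → VII; laplace → VII (agree)

Row minima: I=55, II=115, III=70, IV=30, V=30, VI=50, VII=160
Best worst-case = 160 → VII.
Row averages: I=181.25, II=207.5, III=207.5, IV=160, V=57.5, VI=156.25, VII=287.5
Highest average = 287.5 → VII.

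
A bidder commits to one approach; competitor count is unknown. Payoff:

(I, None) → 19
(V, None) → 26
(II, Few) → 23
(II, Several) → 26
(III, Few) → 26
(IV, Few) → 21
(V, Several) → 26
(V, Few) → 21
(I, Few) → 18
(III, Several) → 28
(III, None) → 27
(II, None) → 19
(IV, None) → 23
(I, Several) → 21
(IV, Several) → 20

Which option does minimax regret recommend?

Column bests: None=27, Few=26, Several=28.
I regrets: 8, 8, 7 → max 8
II regrets: 8, 3, 2 → max 8
III regrets: 0, 0, 0 → max 0
IV regrets: 4, 5, 8 → max 8
V regrets: 1, 5, 2 → max 5
Smallest max regret = 0 → III.

III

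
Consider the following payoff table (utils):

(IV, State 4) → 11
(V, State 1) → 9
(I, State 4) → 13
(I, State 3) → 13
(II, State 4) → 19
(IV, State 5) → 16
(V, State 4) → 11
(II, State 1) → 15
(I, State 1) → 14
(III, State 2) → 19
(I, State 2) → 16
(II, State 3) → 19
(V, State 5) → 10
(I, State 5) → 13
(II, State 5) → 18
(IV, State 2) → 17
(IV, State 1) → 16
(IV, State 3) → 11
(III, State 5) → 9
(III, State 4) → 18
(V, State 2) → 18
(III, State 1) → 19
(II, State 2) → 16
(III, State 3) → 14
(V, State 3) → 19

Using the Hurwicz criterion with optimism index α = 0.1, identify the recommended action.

I: 0.1·16 + 0.9·13 = 13.3
II: 0.1·19 + 0.9·15 = 15.4
III: 0.1·19 + 0.9·9 = 10
IV: 0.1·17 + 0.9·11 = 11.6
V: 0.1·19 + 0.9·9 = 10
Highest Hurwicz score = 15.4 → II.

II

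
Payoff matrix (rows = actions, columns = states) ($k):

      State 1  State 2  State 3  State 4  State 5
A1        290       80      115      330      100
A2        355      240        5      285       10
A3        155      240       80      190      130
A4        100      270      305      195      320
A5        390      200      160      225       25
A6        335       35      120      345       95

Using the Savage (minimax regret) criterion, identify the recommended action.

Column bests: State 1=390, State 2=270, State 3=305, State 4=345, State 5=320.
A1 regrets: 100, 190, 190, 15, 220 → max 220
A2 regrets: 35, 30, 300, 60, 310 → max 310
A3 regrets: 235, 30, 225, 155, 190 → max 235
A4 regrets: 290, 0, 0, 150, 0 → max 290
A5 regrets: 0, 70, 145, 120, 295 → max 295
A6 regrets: 55, 235, 185, 0, 225 → max 235
Smallest max regret = 220 → A1.

A1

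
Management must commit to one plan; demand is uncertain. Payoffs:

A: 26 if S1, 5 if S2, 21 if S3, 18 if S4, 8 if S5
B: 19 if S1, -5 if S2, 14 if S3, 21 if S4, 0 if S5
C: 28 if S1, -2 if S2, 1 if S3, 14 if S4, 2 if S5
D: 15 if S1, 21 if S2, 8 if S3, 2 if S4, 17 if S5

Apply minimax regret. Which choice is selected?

Column bests: S1=28, S2=21, S3=21, S4=21, S5=17.
A regrets: 2, 16, 0, 3, 9 → max 16
B regrets: 9, 26, 7, 0, 17 → max 26
C regrets: 0, 23, 20, 7, 15 → max 23
D regrets: 13, 0, 13, 19, 0 → max 19
Smallest max regret = 16 → A.

A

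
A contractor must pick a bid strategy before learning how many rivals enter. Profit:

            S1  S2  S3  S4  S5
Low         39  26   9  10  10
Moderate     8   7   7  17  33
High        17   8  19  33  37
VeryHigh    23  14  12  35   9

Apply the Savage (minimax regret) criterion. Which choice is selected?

High

Column bests: S1=39, S2=26, S3=19, S4=35, S5=37.
Low regrets: 0, 0, 10, 25, 27 → max 27
Moderate regrets: 31, 19, 12, 18, 4 → max 31
High regrets: 22, 18, 0, 2, 0 → max 22
VeryHigh regrets: 16, 12, 7, 0, 28 → max 28
Smallest max regret = 22 → High.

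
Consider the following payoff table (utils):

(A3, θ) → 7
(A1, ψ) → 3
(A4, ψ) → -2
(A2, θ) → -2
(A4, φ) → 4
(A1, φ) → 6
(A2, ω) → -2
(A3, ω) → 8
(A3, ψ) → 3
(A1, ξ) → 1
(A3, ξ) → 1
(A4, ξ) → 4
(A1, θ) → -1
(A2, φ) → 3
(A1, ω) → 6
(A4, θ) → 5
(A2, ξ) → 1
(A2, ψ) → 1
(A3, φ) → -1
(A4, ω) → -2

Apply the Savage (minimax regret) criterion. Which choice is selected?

Column bests: θ=7, φ=6, ψ=3, ω=8, ξ=4.
A1 regrets: 8, 0, 0, 2, 3 → max 8
A2 regrets: 9, 3, 2, 10, 3 → max 10
A3 regrets: 0, 7, 0, 0, 3 → max 7
A4 regrets: 2, 2, 5, 10, 0 → max 10
Smallest max regret = 7 → A3.

A3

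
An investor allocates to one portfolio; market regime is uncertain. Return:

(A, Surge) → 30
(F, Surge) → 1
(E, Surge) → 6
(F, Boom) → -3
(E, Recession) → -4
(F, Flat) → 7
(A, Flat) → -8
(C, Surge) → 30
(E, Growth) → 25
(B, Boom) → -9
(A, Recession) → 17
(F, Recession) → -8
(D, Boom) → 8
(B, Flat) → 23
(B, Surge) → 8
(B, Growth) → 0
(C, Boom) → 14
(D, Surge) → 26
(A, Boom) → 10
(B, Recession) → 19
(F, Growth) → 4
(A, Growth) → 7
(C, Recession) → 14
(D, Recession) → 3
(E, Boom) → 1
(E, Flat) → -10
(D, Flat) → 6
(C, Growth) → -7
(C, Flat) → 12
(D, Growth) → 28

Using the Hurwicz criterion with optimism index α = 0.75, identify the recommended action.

A: 0.75·30 + 0.25·(-8) = 20.5
B: 0.75·23 + 0.25·(-9) = 15
C: 0.75·30 + 0.25·(-7) = 20.75
D: 0.75·28 + 0.25·3 = 21.75
E: 0.75·25 + 0.25·(-10) = 16.25
F: 0.75·7 + 0.25·(-8) = 3.25
Highest Hurwicz score = 21.75 → D.

D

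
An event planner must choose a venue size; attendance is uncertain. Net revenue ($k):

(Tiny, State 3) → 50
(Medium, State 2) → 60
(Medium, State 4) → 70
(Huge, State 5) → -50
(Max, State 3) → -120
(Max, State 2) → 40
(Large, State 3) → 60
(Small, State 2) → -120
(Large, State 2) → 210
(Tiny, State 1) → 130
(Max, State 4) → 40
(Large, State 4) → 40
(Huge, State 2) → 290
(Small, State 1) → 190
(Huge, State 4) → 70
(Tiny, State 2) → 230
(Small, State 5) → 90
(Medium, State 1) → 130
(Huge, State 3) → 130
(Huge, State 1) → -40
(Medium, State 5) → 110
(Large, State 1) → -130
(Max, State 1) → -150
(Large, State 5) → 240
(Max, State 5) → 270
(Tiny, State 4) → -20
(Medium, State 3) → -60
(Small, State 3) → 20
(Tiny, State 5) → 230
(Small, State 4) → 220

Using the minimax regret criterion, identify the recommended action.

Medium

Column bests: State 1=190, State 2=290, State 3=130, State 4=220, State 5=270.
Tiny regrets: 60, 60, 80, 240, 40 → max 240
Small regrets: 0, 410, 110, 0, 180 → max 410
Medium regrets: 60, 230, 190, 150, 160 → max 230
Large regrets: 320, 80, 70, 180, 30 → max 320
Huge regrets: 230, 0, 0, 150, 320 → max 320
Max regrets: 340, 250, 250, 180, 0 → max 340
Smallest max regret = 230 → Medium.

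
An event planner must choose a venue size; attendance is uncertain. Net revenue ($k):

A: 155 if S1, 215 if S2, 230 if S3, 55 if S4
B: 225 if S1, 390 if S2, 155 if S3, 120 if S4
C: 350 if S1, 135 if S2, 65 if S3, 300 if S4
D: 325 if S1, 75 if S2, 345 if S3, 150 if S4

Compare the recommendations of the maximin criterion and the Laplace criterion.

Row minima: A=55, B=120, C=65, D=75
Best worst-case = 120 → B.
Row averages: A=163.75, B=222.5, C=212.5, D=223.75
Highest average = 223.75 → D.

maximin → B; laplace → D (disagree)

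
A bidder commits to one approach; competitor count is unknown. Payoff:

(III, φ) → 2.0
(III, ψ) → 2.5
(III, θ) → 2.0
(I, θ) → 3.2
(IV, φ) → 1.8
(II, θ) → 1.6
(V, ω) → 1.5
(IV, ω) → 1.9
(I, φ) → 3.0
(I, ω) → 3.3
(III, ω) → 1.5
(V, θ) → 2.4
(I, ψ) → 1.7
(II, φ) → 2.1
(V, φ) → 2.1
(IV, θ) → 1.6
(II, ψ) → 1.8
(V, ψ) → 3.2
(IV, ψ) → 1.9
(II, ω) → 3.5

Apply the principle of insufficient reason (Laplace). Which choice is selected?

I

Row averages: I=2.8, II=2.25, III=2, IV=1.8, V=2.3
Highest average = 2.8 → I.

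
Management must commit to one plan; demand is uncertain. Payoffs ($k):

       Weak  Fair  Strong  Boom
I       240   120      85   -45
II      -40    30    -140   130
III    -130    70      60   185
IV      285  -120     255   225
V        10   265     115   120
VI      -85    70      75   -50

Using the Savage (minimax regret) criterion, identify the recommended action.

I

Column bests: Weak=285, Fair=265, Strong=255, Boom=225.
I regrets: 45, 145, 170, 270 → max 270
II regrets: 325, 235, 395, 95 → max 395
III regrets: 415, 195, 195, 40 → max 415
IV regrets: 0, 385, 0, 0 → max 385
V regrets: 275, 0, 140, 105 → max 275
VI regrets: 370, 195, 180, 275 → max 370
Smallest max regret = 270 → I.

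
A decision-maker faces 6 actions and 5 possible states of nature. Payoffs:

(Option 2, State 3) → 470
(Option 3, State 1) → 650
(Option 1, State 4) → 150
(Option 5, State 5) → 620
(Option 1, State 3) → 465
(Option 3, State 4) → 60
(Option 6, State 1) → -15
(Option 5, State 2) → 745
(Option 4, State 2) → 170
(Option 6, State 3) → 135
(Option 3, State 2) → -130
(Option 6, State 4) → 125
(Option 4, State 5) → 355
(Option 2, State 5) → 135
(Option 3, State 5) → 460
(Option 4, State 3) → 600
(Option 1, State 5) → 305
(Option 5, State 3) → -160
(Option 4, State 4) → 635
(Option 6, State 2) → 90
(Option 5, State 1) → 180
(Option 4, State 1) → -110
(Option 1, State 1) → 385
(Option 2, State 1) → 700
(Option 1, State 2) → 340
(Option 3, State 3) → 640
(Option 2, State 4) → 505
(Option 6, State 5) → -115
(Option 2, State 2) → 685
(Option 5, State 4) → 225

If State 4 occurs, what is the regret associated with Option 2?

130

Best payoff under State 4 is 635.
Regret = 635 − 505 = 130.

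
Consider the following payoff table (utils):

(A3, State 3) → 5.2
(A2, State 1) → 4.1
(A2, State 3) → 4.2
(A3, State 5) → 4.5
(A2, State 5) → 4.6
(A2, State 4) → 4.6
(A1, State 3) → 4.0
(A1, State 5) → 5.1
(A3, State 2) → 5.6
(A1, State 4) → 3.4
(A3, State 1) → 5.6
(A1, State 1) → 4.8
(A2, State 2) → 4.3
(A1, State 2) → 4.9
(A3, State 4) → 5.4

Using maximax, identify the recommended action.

A3

Row maxima: A1=5.1, A2=4.6, A3=5.6
Best best-case = 5.6 → A3.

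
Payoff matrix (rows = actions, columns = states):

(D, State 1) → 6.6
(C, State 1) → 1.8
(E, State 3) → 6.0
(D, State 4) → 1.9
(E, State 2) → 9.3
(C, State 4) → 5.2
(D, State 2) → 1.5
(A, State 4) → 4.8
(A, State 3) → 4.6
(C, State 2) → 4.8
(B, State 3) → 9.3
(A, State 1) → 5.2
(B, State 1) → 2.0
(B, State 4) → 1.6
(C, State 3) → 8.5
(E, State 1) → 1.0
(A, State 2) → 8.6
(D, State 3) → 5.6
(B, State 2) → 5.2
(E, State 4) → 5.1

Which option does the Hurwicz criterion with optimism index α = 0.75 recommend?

A

A: 0.75·8.6 + 0.25·4.6 = 7.6
B: 0.75·9.3 + 0.25·1.6 = 7.375
C: 0.75·8.5 + 0.25·1.8 = 6.825
D: 0.75·6.6 + 0.25·1.5 = 5.325
E: 0.75·9.3 + 0.25·1.0 = 7.225
Highest Hurwicz score = 7.6 → A.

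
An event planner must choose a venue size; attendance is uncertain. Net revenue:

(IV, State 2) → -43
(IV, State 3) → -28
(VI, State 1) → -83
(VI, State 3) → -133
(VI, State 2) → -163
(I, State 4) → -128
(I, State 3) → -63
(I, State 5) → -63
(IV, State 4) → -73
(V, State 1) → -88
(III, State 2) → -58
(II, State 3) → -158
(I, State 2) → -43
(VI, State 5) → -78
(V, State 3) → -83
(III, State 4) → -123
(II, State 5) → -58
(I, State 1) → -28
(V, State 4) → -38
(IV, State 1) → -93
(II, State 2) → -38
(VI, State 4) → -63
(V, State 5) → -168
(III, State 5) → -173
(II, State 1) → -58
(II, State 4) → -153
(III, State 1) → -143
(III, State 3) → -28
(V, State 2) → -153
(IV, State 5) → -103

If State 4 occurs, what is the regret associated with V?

0

Best payoff under State 4 is -38.
Regret = -38 − (-38) = 0.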